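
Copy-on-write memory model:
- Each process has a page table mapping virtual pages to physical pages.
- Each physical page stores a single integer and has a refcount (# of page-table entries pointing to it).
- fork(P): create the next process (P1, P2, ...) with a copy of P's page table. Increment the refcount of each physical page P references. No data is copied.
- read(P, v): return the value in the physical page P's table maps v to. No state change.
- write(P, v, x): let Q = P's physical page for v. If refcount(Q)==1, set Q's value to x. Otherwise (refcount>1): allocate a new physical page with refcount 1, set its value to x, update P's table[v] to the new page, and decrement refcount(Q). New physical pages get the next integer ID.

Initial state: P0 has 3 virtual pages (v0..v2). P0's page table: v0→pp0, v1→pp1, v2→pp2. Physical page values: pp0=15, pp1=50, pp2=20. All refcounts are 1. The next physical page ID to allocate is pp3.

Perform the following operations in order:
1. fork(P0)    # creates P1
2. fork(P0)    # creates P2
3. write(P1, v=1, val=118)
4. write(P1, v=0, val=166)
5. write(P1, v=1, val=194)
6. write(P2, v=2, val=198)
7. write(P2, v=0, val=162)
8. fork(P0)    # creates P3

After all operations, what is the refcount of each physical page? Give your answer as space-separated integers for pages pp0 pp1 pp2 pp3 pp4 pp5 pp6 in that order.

Op 1: fork(P0) -> P1. 3 ppages; refcounts: pp0:2 pp1:2 pp2:2
Op 2: fork(P0) -> P2. 3 ppages; refcounts: pp0:3 pp1:3 pp2:3
Op 3: write(P1, v1, 118). refcount(pp1)=3>1 -> COPY to pp3. 4 ppages; refcounts: pp0:3 pp1:2 pp2:3 pp3:1
Op 4: write(P1, v0, 166). refcount(pp0)=3>1 -> COPY to pp4. 5 ppages; refcounts: pp0:2 pp1:2 pp2:3 pp3:1 pp4:1
Op 5: write(P1, v1, 194). refcount(pp3)=1 -> write in place. 5 ppages; refcounts: pp0:2 pp1:2 pp2:3 pp3:1 pp4:1
Op 6: write(P2, v2, 198). refcount(pp2)=3>1 -> COPY to pp5. 6 ppages; refcounts: pp0:2 pp1:2 pp2:2 pp3:1 pp4:1 pp5:1
Op 7: write(P2, v0, 162). refcount(pp0)=2>1 -> COPY to pp6. 7 ppages; refcounts: pp0:1 pp1:2 pp2:2 pp3:1 pp4:1 pp5:1 pp6:1
Op 8: fork(P0) -> P3. 7 ppages; refcounts: pp0:2 pp1:3 pp2:3 pp3:1 pp4:1 pp5:1 pp6:1

Answer: 2 3 3 1 1 1 1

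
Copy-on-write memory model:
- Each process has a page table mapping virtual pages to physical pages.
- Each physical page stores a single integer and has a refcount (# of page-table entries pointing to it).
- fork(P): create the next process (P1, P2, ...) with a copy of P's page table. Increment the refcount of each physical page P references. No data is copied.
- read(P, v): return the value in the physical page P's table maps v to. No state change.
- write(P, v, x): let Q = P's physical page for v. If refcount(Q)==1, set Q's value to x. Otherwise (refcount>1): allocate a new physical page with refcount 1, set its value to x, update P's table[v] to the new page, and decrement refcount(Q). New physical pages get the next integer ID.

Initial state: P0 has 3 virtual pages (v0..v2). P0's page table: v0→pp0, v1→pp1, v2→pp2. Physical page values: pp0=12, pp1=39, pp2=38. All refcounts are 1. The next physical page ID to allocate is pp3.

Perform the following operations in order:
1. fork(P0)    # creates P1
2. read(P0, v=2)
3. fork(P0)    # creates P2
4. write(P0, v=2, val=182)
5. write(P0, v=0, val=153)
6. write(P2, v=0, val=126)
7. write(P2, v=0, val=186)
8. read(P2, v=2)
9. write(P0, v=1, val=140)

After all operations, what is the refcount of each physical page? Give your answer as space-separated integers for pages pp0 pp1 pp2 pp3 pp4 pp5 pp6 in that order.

Op 1: fork(P0) -> P1. 3 ppages; refcounts: pp0:2 pp1:2 pp2:2
Op 2: read(P0, v2) -> 38. No state change.
Op 3: fork(P0) -> P2. 3 ppages; refcounts: pp0:3 pp1:3 pp2:3
Op 4: write(P0, v2, 182). refcount(pp2)=3>1 -> COPY to pp3. 4 ppages; refcounts: pp0:3 pp1:3 pp2:2 pp3:1
Op 5: write(P0, v0, 153). refcount(pp0)=3>1 -> COPY to pp4. 5 ppages; refcounts: pp0:2 pp1:3 pp2:2 pp3:1 pp4:1
Op 6: write(P2, v0, 126). refcount(pp0)=2>1 -> COPY to pp5. 6 ppages; refcounts: pp0:1 pp1:3 pp2:2 pp3:1 pp4:1 pp5:1
Op 7: write(P2, v0, 186). refcount(pp5)=1 -> write in place. 6 ppages; refcounts: pp0:1 pp1:3 pp2:2 pp3:1 pp4:1 pp5:1
Op 8: read(P2, v2) -> 38. No state change.
Op 9: write(P0, v1, 140). refcount(pp1)=3>1 -> COPY to pp6. 7 ppages; refcounts: pp0:1 pp1:2 pp2:2 pp3:1 pp4:1 pp5:1 pp6:1

Answer: 1 2 2 1 1 1 1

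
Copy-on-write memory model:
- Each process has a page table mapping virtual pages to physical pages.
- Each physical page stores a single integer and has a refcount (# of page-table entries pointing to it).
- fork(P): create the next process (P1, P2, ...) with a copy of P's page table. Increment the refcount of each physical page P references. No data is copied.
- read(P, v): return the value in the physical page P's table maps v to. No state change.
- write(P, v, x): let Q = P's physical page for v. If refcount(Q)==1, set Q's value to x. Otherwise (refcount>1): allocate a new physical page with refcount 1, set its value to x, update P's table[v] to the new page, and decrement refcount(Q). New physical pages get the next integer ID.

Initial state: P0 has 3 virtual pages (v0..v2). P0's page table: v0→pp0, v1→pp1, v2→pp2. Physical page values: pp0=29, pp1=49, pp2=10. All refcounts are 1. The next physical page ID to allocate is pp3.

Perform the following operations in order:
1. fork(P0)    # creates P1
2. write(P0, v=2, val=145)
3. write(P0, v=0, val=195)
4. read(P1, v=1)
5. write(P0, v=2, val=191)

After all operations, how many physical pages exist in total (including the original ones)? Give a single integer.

Answer: 5

Derivation:
Op 1: fork(P0) -> P1. 3 ppages; refcounts: pp0:2 pp1:2 pp2:2
Op 2: write(P0, v2, 145). refcount(pp2)=2>1 -> COPY to pp3. 4 ppages; refcounts: pp0:2 pp1:2 pp2:1 pp3:1
Op 3: write(P0, v0, 195). refcount(pp0)=2>1 -> COPY to pp4. 5 ppages; refcounts: pp0:1 pp1:2 pp2:1 pp3:1 pp4:1
Op 4: read(P1, v1) -> 49. No state change.
Op 5: write(P0, v2, 191). refcount(pp3)=1 -> write in place. 5 ppages; refcounts: pp0:1 pp1:2 pp2:1 pp3:1 pp4:1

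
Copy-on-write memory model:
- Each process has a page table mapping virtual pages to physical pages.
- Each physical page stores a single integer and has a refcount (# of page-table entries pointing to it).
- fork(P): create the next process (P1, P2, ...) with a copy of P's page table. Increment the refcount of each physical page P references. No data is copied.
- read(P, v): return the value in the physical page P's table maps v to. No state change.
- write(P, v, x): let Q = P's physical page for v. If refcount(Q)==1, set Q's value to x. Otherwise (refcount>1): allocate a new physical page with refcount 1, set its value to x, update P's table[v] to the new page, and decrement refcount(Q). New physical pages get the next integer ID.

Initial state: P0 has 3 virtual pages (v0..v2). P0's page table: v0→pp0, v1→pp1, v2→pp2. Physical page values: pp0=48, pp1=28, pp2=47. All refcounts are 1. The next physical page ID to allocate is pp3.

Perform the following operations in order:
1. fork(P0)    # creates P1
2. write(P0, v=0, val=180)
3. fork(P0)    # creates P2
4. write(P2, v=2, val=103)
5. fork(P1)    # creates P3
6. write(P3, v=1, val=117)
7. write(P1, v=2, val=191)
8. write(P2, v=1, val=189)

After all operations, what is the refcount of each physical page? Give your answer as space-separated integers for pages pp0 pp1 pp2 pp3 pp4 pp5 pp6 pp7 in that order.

Op 1: fork(P0) -> P1. 3 ppages; refcounts: pp0:2 pp1:2 pp2:2
Op 2: write(P0, v0, 180). refcount(pp0)=2>1 -> COPY to pp3. 4 ppages; refcounts: pp0:1 pp1:2 pp2:2 pp3:1
Op 3: fork(P0) -> P2. 4 ppages; refcounts: pp0:1 pp1:3 pp2:3 pp3:2
Op 4: write(P2, v2, 103). refcount(pp2)=3>1 -> COPY to pp4. 5 ppages; refcounts: pp0:1 pp1:3 pp2:2 pp3:2 pp4:1
Op 5: fork(P1) -> P3. 5 ppages; refcounts: pp0:2 pp1:4 pp2:3 pp3:2 pp4:1
Op 6: write(P3, v1, 117). refcount(pp1)=4>1 -> COPY to pp5. 6 ppages; refcounts: pp0:2 pp1:3 pp2:3 pp3:2 pp4:1 pp5:1
Op 7: write(P1, v2, 191). refcount(pp2)=3>1 -> COPY to pp6. 7 ppages; refcounts: pp0:2 pp1:3 pp2:2 pp3:2 pp4:1 pp5:1 pp6:1
Op 8: write(P2, v1, 189). refcount(pp1)=3>1 -> COPY to pp7. 8 ppages; refcounts: pp0:2 pp1:2 pp2:2 pp3:2 pp4:1 pp5:1 pp6:1 pp7:1

Answer: 2 2 2 2 1 1 1 1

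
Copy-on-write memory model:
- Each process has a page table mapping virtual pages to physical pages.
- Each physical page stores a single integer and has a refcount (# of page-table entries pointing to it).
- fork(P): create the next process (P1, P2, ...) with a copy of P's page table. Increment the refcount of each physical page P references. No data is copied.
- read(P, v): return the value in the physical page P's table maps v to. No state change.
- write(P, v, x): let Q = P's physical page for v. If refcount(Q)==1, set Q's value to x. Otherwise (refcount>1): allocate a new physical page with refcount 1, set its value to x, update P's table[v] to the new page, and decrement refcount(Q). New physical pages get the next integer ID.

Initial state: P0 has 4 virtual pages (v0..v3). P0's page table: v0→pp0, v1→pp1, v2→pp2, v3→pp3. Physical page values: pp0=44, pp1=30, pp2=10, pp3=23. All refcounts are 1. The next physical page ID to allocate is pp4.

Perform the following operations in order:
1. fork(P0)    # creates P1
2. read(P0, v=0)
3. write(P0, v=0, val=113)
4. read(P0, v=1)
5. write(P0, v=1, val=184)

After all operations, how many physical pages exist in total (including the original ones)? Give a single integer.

Answer: 6

Derivation:
Op 1: fork(P0) -> P1. 4 ppages; refcounts: pp0:2 pp1:2 pp2:2 pp3:2
Op 2: read(P0, v0) -> 44. No state change.
Op 3: write(P0, v0, 113). refcount(pp0)=2>1 -> COPY to pp4. 5 ppages; refcounts: pp0:1 pp1:2 pp2:2 pp3:2 pp4:1
Op 4: read(P0, v1) -> 30. No state change.
Op 5: write(P0, v1, 184). refcount(pp1)=2>1 -> COPY to pp5. 6 ppages; refcounts: pp0:1 pp1:1 pp2:2 pp3:2 pp4:1 pp5:1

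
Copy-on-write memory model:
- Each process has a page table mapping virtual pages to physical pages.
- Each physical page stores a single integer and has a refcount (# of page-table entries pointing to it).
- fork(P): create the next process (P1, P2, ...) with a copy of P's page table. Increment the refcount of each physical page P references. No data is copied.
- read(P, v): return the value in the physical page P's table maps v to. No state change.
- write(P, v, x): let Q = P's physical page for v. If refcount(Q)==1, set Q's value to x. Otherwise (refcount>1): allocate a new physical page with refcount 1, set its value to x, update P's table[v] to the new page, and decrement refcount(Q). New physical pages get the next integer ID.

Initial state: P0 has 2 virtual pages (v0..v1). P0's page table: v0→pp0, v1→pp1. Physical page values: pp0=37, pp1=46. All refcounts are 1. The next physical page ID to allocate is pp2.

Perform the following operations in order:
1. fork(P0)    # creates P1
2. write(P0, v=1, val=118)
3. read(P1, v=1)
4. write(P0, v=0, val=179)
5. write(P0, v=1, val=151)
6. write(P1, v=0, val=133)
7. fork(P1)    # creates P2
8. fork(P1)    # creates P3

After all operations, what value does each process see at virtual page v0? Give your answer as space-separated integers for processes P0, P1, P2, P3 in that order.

Op 1: fork(P0) -> P1. 2 ppages; refcounts: pp0:2 pp1:2
Op 2: write(P0, v1, 118). refcount(pp1)=2>1 -> COPY to pp2. 3 ppages; refcounts: pp0:2 pp1:1 pp2:1
Op 3: read(P1, v1) -> 46. No state change.
Op 4: write(P0, v0, 179). refcount(pp0)=2>1 -> COPY to pp3. 4 ppages; refcounts: pp0:1 pp1:1 pp2:1 pp3:1
Op 5: write(P0, v1, 151). refcount(pp2)=1 -> write in place. 4 ppages; refcounts: pp0:1 pp1:1 pp2:1 pp3:1
Op 6: write(P1, v0, 133). refcount(pp0)=1 -> write in place. 4 ppages; refcounts: pp0:1 pp1:1 pp2:1 pp3:1
Op 7: fork(P1) -> P2. 4 ppages; refcounts: pp0:2 pp1:2 pp2:1 pp3:1
Op 8: fork(P1) -> P3. 4 ppages; refcounts: pp0:3 pp1:3 pp2:1 pp3:1
P0: v0 -> pp3 = 179
P1: v0 -> pp0 = 133
P2: v0 -> pp0 = 133
P3: v0 -> pp0 = 133

Answer: 179 133 133 133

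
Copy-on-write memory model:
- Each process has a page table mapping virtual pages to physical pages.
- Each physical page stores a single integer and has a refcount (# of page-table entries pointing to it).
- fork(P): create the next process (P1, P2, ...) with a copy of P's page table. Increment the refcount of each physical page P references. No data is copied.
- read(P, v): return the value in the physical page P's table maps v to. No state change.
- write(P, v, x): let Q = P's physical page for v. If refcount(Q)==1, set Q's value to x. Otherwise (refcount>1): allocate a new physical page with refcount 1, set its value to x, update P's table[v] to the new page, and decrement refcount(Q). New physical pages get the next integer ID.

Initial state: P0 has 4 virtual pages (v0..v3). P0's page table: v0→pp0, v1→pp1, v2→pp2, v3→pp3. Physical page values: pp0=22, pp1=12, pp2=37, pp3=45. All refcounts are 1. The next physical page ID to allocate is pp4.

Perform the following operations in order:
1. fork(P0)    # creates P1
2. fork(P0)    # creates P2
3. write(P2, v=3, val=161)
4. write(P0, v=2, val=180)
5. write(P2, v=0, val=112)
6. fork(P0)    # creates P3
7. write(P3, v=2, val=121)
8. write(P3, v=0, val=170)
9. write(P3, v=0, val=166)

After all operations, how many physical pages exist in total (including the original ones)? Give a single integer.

Answer: 9

Derivation:
Op 1: fork(P0) -> P1. 4 ppages; refcounts: pp0:2 pp1:2 pp2:2 pp3:2
Op 2: fork(P0) -> P2. 4 ppages; refcounts: pp0:3 pp1:3 pp2:3 pp3:3
Op 3: write(P2, v3, 161). refcount(pp3)=3>1 -> COPY to pp4. 5 ppages; refcounts: pp0:3 pp1:3 pp2:3 pp3:2 pp4:1
Op 4: write(P0, v2, 180). refcount(pp2)=3>1 -> COPY to pp5. 6 ppages; refcounts: pp0:3 pp1:3 pp2:2 pp3:2 pp4:1 pp5:1
Op 5: write(P2, v0, 112). refcount(pp0)=3>1 -> COPY to pp6. 7 ppages; refcounts: pp0:2 pp1:3 pp2:2 pp3:2 pp4:1 pp5:1 pp6:1
Op 6: fork(P0) -> P3. 7 ppages; refcounts: pp0:3 pp1:4 pp2:2 pp3:3 pp4:1 pp5:2 pp6:1
Op 7: write(P3, v2, 121). refcount(pp5)=2>1 -> COPY to pp7. 8 ppages; refcounts: pp0:3 pp1:4 pp2:2 pp3:3 pp4:1 pp5:1 pp6:1 pp7:1
Op 8: write(P3, v0, 170). refcount(pp0)=3>1 -> COPY to pp8. 9 ppages; refcounts: pp0:2 pp1:4 pp2:2 pp3:3 pp4:1 pp5:1 pp6:1 pp7:1 pp8:1
Op 9: write(P3, v0, 166). refcount(pp8)=1 -> write in place. 9 ppages; refcounts: pp0:2 pp1:4 pp2:2 pp3:3 pp4:1 pp5:1 pp6:1 pp7:1 pp8:1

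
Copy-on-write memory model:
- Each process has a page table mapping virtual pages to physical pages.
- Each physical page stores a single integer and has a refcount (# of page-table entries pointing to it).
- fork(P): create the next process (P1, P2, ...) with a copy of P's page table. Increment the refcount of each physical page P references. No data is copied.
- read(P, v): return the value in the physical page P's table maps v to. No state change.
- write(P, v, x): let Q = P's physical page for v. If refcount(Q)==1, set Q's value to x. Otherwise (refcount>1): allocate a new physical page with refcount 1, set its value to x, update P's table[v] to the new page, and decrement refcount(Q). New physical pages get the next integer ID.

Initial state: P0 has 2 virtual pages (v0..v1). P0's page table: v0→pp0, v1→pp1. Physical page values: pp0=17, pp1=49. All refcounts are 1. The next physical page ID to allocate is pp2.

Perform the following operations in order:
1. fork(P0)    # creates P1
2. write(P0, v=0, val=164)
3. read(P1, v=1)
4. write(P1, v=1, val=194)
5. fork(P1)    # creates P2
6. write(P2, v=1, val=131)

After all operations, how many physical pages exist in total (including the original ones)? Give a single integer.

Op 1: fork(P0) -> P1. 2 ppages; refcounts: pp0:2 pp1:2
Op 2: write(P0, v0, 164). refcount(pp0)=2>1 -> COPY to pp2. 3 ppages; refcounts: pp0:1 pp1:2 pp2:1
Op 3: read(P1, v1) -> 49. No state change.
Op 4: write(P1, v1, 194). refcount(pp1)=2>1 -> COPY to pp3. 4 ppages; refcounts: pp0:1 pp1:1 pp2:1 pp3:1
Op 5: fork(P1) -> P2. 4 ppages; refcounts: pp0:2 pp1:1 pp2:1 pp3:2
Op 6: write(P2, v1, 131). refcount(pp3)=2>1 -> COPY to pp4. 5 ppages; refcounts: pp0:2 pp1:1 pp2:1 pp3:1 pp4:1

Answer: 5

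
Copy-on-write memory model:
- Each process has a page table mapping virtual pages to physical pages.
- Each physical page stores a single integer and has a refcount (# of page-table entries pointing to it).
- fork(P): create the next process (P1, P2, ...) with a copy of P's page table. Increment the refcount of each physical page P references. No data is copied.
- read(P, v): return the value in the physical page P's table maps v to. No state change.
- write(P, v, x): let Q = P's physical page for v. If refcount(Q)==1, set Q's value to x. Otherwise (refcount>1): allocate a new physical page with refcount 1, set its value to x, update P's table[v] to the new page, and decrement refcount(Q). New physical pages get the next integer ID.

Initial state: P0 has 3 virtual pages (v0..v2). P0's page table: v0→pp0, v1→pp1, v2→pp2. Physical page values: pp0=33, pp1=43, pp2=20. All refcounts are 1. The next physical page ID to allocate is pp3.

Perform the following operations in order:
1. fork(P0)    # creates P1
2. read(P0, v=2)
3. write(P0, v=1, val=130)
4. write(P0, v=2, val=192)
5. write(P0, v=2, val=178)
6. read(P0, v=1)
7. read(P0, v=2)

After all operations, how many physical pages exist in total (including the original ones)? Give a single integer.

Op 1: fork(P0) -> P1. 3 ppages; refcounts: pp0:2 pp1:2 pp2:2
Op 2: read(P0, v2) -> 20. No state change.
Op 3: write(P0, v1, 130). refcount(pp1)=2>1 -> COPY to pp3. 4 ppages; refcounts: pp0:2 pp1:1 pp2:2 pp3:1
Op 4: write(P0, v2, 192). refcount(pp2)=2>1 -> COPY to pp4. 5 ppages; refcounts: pp0:2 pp1:1 pp2:1 pp3:1 pp4:1
Op 5: write(P0, v2, 178). refcount(pp4)=1 -> write in place. 5 ppages; refcounts: pp0:2 pp1:1 pp2:1 pp3:1 pp4:1
Op 6: read(P0, v1) -> 130. No state change.
Op 7: read(P0, v2) -> 178. No state change.

Answer: 5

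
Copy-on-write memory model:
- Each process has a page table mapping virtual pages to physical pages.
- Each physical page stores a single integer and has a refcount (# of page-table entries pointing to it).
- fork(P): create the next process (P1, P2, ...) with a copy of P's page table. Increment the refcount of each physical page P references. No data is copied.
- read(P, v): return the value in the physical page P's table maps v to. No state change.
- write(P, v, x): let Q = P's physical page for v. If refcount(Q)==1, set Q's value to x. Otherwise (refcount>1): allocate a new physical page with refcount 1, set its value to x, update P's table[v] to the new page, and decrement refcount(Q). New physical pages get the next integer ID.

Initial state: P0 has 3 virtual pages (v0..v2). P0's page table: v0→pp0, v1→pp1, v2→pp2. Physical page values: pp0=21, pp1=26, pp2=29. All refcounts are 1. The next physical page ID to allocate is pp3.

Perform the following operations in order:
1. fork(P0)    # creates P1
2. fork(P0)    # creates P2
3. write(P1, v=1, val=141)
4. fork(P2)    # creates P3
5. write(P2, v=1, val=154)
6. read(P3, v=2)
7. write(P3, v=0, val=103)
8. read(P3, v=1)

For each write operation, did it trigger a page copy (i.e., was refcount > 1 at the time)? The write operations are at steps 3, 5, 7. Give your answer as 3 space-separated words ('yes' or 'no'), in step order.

Op 1: fork(P0) -> P1. 3 ppages; refcounts: pp0:2 pp1:2 pp2:2
Op 2: fork(P0) -> P2. 3 ppages; refcounts: pp0:3 pp1:3 pp2:3
Op 3: write(P1, v1, 141). refcount(pp1)=3>1 -> COPY to pp3. 4 ppages; refcounts: pp0:3 pp1:2 pp2:3 pp3:1
Op 4: fork(P2) -> P3. 4 ppages; refcounts: pp0:4 pp1:3 pp2:4 pp3:1
Op 5: write(P2, v1, 154). refcount(pp1)=3>1 -> COPY to pp4. 5 ppages; refcounts: pp0:4 pp1:2 pp2:4 pp3:1 pp4:1
Op 6: read(P3, v2) -> 29. No state change.
Op 7: write(P3, v0, 103). refcount(pp0)=4>1 -> COPY to pp5. 6 ppages; refcounts: pp0:3 pp1:2 pp2:4 pp3:1 pp4:1 pp5:1
Op 8: read(P3, v1) -> 26. No state change.

yes yes yes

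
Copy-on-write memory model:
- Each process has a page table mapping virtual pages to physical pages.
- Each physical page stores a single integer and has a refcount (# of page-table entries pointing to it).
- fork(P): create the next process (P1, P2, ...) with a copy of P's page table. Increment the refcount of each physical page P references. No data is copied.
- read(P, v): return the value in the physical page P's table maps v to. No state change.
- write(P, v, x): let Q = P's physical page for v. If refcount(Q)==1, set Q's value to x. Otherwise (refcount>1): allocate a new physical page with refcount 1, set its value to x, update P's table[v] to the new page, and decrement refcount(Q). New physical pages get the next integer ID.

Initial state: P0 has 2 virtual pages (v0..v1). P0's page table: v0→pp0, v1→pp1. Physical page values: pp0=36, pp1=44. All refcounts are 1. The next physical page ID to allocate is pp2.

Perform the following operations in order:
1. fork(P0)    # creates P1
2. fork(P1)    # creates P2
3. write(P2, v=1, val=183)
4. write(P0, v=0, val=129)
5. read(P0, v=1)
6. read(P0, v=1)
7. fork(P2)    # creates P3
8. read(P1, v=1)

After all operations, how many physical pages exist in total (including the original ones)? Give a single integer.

Answer: 4

Derivation:
Op 1: fork(P0) -> P1. 2 ppages; refcounts: pp0:2 pp1:2
Op 2: fork(P1) -> P2. 2 ppages; refcounts: pp0:3 pp1:3
Op 3: write(P2, v1, 183). refcount(pp1)=3>1 -> COPY to pp2. 3 ppages; refcounts: pp0:3 pp1:2 pp2:1
Op 4: write(P0, v0, 129). refcount(pp0)=3>1 -> COPY to pp3. 4 ppages; refcounts: pp0:2 pp1:2 pp2:1 pp3:1
Op 5: read(P0, v1) -> 44. No state change.
Op 6: read(P0, v1) -> 44. No state change.
Op 7: fork(P2) -> P3. 4 ppages; refcounts: pp0:3 pp1:2 pp2:2 pp3:1
Op 8: read(P1, v1) -> 44. No state change.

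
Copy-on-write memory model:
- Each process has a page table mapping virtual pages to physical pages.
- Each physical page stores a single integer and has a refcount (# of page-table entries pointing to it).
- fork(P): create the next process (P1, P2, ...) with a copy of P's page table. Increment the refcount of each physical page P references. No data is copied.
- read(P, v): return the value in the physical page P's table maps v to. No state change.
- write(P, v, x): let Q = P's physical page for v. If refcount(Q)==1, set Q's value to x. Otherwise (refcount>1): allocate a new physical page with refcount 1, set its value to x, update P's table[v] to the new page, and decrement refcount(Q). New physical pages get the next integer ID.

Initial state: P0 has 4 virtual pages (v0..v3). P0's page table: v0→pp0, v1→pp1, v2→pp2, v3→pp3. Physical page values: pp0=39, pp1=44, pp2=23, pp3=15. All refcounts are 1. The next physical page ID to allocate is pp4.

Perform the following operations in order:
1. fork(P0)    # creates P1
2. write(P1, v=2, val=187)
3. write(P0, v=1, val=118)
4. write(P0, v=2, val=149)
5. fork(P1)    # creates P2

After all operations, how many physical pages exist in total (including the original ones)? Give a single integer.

Answer: 6

Derivation:
Op 1: fork(P0) -> P1. 4 ppages; refcounts: pp0:2 pp1:2 pp2:2 pp3:2
Op 2: write(P1, v2, 187). refcount(pp2)=2>1 -> COPY to pp4. 5 ppages; refcounts: pp0:2 pp1:2 pp2:1 pp3:2 pp4:1
Op 3: write(P0, v1, 118). refcount(pp1)=2>1 -> COPY to pp5. 6 ppages; refcounts: pp0:2 pp1:1 pp2:1 pp3:2 pp4:1 pp5:1
Op 4: write(P0, v2, 149). refcount(pp2)=1 -> write in place. 6 ppages; refcounts: pp0:2 pp1:1 pp2:1 pp3:2 pp4:1 pp5:1
Op 5: fork(P1) -> P2. 6 ppages; refcounts: pp0:3 pp1:2 pp2:1 pp3:3 pp4:2 pp5:1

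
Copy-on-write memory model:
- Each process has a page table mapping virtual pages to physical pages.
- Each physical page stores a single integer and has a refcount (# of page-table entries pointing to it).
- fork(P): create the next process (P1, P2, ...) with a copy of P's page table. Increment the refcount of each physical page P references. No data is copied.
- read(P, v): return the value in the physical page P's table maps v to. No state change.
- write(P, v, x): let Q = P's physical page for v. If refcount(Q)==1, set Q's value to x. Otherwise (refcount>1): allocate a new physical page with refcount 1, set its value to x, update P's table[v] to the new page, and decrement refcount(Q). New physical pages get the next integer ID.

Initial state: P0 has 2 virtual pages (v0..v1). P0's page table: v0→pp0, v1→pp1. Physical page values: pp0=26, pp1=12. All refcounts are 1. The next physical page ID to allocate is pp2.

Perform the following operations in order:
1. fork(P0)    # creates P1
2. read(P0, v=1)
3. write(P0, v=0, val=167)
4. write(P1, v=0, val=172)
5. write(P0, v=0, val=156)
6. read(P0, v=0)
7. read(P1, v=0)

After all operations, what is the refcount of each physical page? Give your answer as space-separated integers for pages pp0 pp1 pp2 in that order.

Op 1: fork(P0) -> P1. 2 ppages; refcounts: pp0:2 pp1:2
Op 2: read(P0, v1) -> 12. No state change.
Op 3: write(P0, v0, 167). refcount(pp0)=2>1 -> COPY to pp2. 3 ppages; refcounts: pp0:1 pp1:2 pp2:1
Op 4: write(P1, v0, 172). refcount(pp0)=1 -> write in place. 3 ppages; refcounts: pp0:1 pp1:2 pp2:1
Op 5: write(P0, v0, 156). refcount(pp2)=1 -> write in place. 3 ppages; refcounts: pp0:1 pp1:2 pp2:1
Op 6: read(P0, v0) -> 156. No state change.
Op 7: read(P1, v0) -> 172. No state change.

Answer: 1 2 1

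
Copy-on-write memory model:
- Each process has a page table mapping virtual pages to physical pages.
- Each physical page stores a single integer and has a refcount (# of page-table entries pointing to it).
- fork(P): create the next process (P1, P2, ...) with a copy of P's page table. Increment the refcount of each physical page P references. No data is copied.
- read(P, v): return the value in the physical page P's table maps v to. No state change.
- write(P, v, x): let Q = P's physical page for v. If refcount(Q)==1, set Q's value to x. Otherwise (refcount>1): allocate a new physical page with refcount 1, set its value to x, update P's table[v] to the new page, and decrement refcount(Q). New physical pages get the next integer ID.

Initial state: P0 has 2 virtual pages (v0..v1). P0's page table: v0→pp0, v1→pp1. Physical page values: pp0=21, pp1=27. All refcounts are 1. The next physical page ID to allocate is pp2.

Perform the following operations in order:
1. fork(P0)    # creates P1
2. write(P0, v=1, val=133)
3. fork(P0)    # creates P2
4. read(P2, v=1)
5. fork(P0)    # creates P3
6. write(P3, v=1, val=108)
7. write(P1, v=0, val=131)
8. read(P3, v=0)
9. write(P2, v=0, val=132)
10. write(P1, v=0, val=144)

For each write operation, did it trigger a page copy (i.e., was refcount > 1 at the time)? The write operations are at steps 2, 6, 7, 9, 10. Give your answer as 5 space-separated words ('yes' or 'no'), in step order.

Op 1: fork(P0) -> P1. 2 ppages; refcounts: pp0:2 pp1:2
Op 2: write(P0, v1, 133). refcount(pp1)=2>1 -> COPY to pp2. 3 ppages; refcounts: pp0:2 pp1:1 pp2:1
Op 3: fork(P0) -> P2. 3 ppages; refcounts: pp0:3 pp1:1 pp2:2
Op 4: read(P2, v1) -> 133. No state change.
Op 5: fork(P0) -> P3. 3 ppages; refcounts: pp0:4 pp1:1 pp2:3
Op 6: write(P3, v1, 108). refcount(pp2)=3>1 -> COPY to pp3. 4 ppages; refcounts: pp0:4 pp1:1 pp2:2 pp3:1
Op 7: write(P1, v0, 131). refcount(pp0)=4>1 -> COPY to pp4. 5 ppages; refcounts: pp0:3 pp1:1 pp2:2 pp3:1 pp4:1
Op 8: read(P3, v0) -> 21. No state change.
Op 9: write(P2, v0, 132). refcount(pp0)=3>1 -> COPY to pp5. 6 ppages; refcounts: pp0:2 pp1:1 pp2:2 pp3:1 pp4:1 pp5:1
Op 10: write(P1, v0, 144). refcount(pp4)=1 -> write in place. 6 ppages; refcounts: pp0:2 pp1:1 pp2:2 pp3:1 pp4:1 pp5:1

yes yes yes yes no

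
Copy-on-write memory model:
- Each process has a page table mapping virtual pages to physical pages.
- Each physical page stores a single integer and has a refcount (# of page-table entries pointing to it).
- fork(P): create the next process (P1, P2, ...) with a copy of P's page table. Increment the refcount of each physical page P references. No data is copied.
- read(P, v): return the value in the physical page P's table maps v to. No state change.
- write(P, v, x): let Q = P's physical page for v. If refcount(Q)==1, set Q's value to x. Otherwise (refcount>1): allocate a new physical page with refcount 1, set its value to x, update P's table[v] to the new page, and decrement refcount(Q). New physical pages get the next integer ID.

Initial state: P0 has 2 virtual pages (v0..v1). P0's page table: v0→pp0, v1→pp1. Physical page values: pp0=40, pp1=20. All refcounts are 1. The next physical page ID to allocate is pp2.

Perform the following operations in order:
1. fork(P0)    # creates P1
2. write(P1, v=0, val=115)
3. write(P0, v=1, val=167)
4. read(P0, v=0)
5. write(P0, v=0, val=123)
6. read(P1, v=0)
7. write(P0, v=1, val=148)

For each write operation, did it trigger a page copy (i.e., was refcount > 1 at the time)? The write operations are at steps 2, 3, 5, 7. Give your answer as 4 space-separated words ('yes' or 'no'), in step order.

Op 1: fork(P0) -> P1. 2 ppages; refcounts: pp0:2 pp1:2
Op 2: write(P1, v0, 115). refcount(pp0)=2>1 -> COPY to pp2. 3 ppages; refcounts: pp0:1 pp1:2 pp2:1
Op 3: write(P0, v1, 167). refcount(pp1)=2>1 -> COPY to pp3. 4 ppages; refcounts: pp0:1 pp1:1 pp2:1 pp3:1
Op 4: read(P0, v0) -> 40. No state change.
Op 5: write(P0, v0, 123). refcount(pp0)=1 -> write in place. 4 ppages; refcounts: pp0:1 pp1:1 pp2:1 pp3:1
Op 6: read(P1, v0) -> 115. No state change.
Op 7: write(P0, v1, 148). refcount(pp3)=1 -> write in place. 4 ppages; refcounts: pp0:1 pp1:1 pp2:1 pp3:1

yes yes no no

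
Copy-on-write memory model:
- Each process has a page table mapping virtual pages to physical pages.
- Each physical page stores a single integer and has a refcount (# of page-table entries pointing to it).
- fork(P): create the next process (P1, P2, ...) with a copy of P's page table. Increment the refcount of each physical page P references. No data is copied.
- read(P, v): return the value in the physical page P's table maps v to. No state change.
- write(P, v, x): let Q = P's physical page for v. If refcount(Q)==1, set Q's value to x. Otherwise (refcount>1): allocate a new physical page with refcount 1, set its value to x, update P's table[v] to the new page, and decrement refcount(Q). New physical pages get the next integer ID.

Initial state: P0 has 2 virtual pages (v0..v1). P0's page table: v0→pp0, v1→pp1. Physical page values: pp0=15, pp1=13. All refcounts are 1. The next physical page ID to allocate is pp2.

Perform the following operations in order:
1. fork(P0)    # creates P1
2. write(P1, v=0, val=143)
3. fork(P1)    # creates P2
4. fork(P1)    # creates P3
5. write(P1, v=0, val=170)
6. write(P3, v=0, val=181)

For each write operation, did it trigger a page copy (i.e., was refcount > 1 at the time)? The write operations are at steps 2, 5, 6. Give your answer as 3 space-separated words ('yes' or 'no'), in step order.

Op 1: fork(P0) -> P1. 2 ppages; refcounts: pp0:2 pp1:2
Op 2: write(P1, v0, 143). refcount(pp0)=2>1 -> COPY to pp2. 3 ppages; refcounts: pp0:1 pp1:2 pp2:1
Op 3: fork(P1) -> P2. 3 ppages; refcounts: pp0:1 pp1:3 pp2:2
Op 4: fork(P1) -> P3. 3 ppages; refcounts: pp0:1 pp1:4 pp2:3
Op 5: write(P1, v0, 170). refcount(pp2)=3>1 -> COPY to pp3. 4 ppages; refcounts: pp0:1 pp1:4 pp2:2 pp3:1
Op 6: write(P3, v0, 181). refcount(pp2)=2>1 -> COPY to pp4. 5 ppages; refcounts: pp0:1 pp1:4 pp2:1 pp3:1 pp4:1

yes yes yes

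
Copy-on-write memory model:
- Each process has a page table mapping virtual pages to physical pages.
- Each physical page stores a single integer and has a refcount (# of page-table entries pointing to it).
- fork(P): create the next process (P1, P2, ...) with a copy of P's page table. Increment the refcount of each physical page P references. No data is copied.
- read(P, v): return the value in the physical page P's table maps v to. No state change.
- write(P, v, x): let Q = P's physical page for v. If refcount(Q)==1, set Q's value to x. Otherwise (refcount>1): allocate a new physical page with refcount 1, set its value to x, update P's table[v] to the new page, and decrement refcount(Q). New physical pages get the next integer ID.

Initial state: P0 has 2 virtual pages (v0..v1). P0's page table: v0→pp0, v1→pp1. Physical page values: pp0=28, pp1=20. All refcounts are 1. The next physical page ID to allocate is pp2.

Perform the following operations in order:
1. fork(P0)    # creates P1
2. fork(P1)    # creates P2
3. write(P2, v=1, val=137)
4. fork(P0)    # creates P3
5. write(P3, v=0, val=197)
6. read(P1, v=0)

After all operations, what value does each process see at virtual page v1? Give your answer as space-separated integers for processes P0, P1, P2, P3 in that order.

Op 1: fork(P0) -> P1. 2 ppages; refcounts: pp0:2 pp1:2
Op 2: fork(P1) -> P2. 2 ppages; refcounts: pp0:3 pp1:3
Op 3: write(P2, v1, 137). refcount(pp1)=3>1 -> COPY to pp2. 3 ppages; refcounts: pp0:3 pp1:2 pp2:1
Op 4: fork(P0) -> P3. 3 ppages; refcounts: pp0:4 pp1:3 pp2:1
Op 5: write(P3, v0, 197). refcount(pp0)=4>1 -> COPY to pp3. 4 ppages; refcounts: pp0:3 pp1:3 pp2:1 pp3:1
Op 6: read(P1, v0) -> 28. No state change.
P0: v1 -> pp1 = 20
P1: v1 -> pp1 = 20
P2: v1 -> pp2 = 137
P3: v1 -> pp1 = 20

Answer: 20 20 137 20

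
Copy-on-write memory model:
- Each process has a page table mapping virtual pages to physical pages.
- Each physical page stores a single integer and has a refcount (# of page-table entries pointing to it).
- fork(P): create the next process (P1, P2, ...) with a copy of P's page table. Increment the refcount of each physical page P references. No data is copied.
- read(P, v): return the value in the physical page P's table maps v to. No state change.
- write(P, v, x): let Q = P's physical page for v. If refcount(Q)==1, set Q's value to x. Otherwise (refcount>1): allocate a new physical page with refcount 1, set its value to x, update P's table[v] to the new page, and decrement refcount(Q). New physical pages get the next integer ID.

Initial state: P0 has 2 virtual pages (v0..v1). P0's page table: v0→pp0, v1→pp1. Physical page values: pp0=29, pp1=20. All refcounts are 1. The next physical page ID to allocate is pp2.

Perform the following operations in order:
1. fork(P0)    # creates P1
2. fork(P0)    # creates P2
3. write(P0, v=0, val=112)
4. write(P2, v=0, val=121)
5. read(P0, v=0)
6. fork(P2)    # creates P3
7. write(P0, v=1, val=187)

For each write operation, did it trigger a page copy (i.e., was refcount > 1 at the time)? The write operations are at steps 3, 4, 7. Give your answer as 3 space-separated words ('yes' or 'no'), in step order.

Op 1: fork(P0) -> P1. 2 ppages; refcounts: pp0:2 pp1:2
Op 2: fork(P0) -> P2. 2 ppages; refcounts: pp0:3 pp1:3
Op 3: write(P0, v0, 112). refcount(pp0)=3>1 -> COPY to pp2. 3 ppages; refcounts: pp0:2 pp1:3 pp2:1
Op 4: write(P2, v0, 121). refcount(pp0)=2>1 -> COPY to pp3. 4 ppages; refcounts: pp0:1 pp1:3 pp2:1 pp3:1
Op 5: read(P0, v0) -> 112. No state change.
Op 6: fork(P2) -> P3. 4 ppages; refcounts: pp0:1 pp1:4 pp2:1 pp3:2
Op 7: write(P0, v1, 187). refcount(pp1)=4>1 -> COPY to pp4. 5 ppages; refcounts: pp0:1 pp1:3 pp2:1 pp3:2 pp4:1

yes yes yes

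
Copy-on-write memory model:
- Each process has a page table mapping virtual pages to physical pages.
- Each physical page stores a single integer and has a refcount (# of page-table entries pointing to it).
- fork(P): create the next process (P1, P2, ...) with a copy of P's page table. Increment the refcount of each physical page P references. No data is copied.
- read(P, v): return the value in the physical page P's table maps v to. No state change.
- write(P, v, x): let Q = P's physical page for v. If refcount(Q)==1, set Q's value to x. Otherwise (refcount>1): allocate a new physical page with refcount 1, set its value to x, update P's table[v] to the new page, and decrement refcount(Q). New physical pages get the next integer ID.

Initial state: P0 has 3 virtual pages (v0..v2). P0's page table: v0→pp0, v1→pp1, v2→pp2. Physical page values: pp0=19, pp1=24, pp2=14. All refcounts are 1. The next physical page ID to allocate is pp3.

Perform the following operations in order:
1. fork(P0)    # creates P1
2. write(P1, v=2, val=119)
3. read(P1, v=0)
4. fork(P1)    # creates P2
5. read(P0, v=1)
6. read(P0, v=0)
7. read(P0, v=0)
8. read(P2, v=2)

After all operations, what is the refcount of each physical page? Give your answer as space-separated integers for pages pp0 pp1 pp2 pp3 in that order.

Op 1: fork(P0) -> P1. 3 ppages; refcounts: pp0:2 pp1:2 pp2:2
Op 2: write(P1, v2, 119). refcount(pp2)=2>1 -> COPY to pp3. 4 ppages; refcounts: pp0:2 pp1:2 pp2:1 pp3:1
Op 3: read(P1, v0) -> 19. No state change.
Op 4: fork(P1) -> P2. 4 ppages; refcounts: pp0:3 pp1:3 pp2:1 pp3:2
Op 5: read(P0, v1) -> 24. No state change.
Op 6: read(P0, v0) -> 19. No state change.
Op 7: read(P0, v0) -> 19. No state change.
Op 8: read(P2, v2) -> 119. No state change.

Answer: 3 3 1 2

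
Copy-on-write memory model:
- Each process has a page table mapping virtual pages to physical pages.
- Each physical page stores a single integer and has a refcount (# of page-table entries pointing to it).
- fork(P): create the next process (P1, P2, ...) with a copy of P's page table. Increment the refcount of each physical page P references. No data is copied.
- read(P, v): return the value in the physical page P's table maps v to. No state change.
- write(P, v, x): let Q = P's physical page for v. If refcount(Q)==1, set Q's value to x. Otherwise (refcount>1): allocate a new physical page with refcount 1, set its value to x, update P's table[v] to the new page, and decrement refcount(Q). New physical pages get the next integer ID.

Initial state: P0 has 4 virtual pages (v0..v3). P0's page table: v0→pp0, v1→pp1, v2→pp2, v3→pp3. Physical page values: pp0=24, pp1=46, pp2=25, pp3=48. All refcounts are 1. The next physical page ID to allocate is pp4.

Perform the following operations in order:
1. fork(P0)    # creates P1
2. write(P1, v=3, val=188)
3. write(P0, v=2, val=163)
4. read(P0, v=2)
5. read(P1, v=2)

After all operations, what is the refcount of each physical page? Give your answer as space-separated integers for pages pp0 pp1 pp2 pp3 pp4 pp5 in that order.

Op 1: fork(P0) -> P1. 4 ppages; refcounts: pp0:2 pp1:2 pp2:2 pp3:2
Op 2: write(P1, v3, 188). refcount(pp3)=2>1 -> COPY to pp4. 5 ppages; refcounts: pp0:2 pp1:2 pp2:2 pp3:1 pp4:1
Op 3: write(P0, v2, 163). refcount(pp2)=2>1 -> COPY to pp5. 6 ppages; refcounts: pp0:2 pp1:2 pp2:1 pp3:1 pp4:1 pp5:1
Op 4: read(P0, v2) -> 163. No state change.
Op 5: read(P1, v2) -> 25. No state change.

Answer: 2 2 1 1 1 1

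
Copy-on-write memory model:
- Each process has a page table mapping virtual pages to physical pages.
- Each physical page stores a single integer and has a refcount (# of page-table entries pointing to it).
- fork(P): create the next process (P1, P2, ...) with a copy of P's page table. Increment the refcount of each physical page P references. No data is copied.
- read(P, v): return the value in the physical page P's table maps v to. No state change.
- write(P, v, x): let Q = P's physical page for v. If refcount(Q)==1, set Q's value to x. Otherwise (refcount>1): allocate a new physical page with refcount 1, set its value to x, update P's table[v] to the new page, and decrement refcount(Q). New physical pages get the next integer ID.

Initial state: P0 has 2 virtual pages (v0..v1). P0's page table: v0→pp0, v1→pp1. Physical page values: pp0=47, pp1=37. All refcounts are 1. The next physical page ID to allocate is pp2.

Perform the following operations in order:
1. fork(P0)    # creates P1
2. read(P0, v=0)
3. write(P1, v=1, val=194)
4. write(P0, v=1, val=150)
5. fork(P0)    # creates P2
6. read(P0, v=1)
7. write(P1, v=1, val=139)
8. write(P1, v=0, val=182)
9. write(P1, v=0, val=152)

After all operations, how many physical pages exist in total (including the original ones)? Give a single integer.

Op 1: fork(P0) -> P1. 2 ppages; refcounts: pp0:2 pp1:2
Op 2: read(P0, v0) -> 47. No state change.
Op 3: write(P1, v1, 194). refcount(pp1)=2>1 -> COPY to pp2. 3 ppages; refcounts: pp0:2 pp1:1 pp2:1
Op 4: write(P0, v1, 150). refcount(pp1)=1 -> write in place. 3 ppages; refcounts: pp0:2 pp1:1 pp2:1
Op 5: fork(P0) -> P2. 3 ppages; refcounts: pp0:3 pp1:2 pp2:1
Op 6: read(P0, v1) -> 150. No state change.
Op 7: write(P1, v1, 139). refcount(pp2)=1 -> write in place. 3 ppages; refcounts: pp0:3 pp1:2 pp2:1
Op 8: write(P1, v0, 182). refcount(pp0)=3>1 -> COPY to pp3. 4 ppages; refcounts: pp0:2 pp1:2 pp2:1 pp3:1
Op 9: write(P1, v0, 152). refcount(pp3)=1 -> write in place. 4 ppages; refcounts: pp0:2 pp1:2 pp2:1 pp3:1

Answer: 4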